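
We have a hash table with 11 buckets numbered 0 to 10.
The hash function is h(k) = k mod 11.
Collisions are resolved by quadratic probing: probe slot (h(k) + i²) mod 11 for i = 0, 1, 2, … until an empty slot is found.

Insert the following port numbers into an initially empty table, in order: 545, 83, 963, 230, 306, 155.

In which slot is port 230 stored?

0

545 hashes to 6; slot 6 is free -> place at 6.
83 hashes to 6; 6 taken -> place at 7.
963 hashes to 6; 6,7 taken -> place at 10.
230 hashes to 10; 10 taken -> place at 0.
306 hashes to 9; slot 9 is free -> place at 9.
155 hashes to 1; slot 1 is free -> place at 1.
Table: [230, 155, ∅, ∅, ∅, ∅, 545, 83, ∅, 306, 963]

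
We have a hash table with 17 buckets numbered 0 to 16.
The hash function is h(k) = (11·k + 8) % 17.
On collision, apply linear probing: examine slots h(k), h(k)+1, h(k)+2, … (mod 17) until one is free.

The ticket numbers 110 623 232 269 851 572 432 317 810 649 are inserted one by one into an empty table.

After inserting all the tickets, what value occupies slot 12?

232

110 hashes to 11; slot 11 is free => place at 11.
623 hashes to 10; slot 10 is free => place at 10.
232 hashes to 10; 10,11 taken => place at 12.
269 hashes to 9; slot 9 is free => place at 9.
851 hashes to 2; slot 2 is free => place at 2.
572 hashes to 10; 10,11,12 taken => place at 13.
432 hashes to 0; slot 0 is free => place at 0.
317 hashes to 10; 10,11,12,13 taken => place at 14.
810 hashes to 10; 10,11,12,13,14 taken => place at 15.
649 hashes to 7; slot 7 is free => place at 7.
Table: [432, _, 851, _, _, _, _, 649, _, 269, 623, 110, 232, 572, 317, 810, _]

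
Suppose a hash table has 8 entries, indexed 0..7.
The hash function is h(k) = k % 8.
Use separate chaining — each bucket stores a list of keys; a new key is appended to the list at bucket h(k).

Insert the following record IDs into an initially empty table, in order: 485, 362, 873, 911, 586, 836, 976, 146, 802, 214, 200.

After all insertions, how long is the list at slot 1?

485 -> bucket 5
362 -> bucket 2
873 -> bucket 1
911 -> bucket 7
586 -> bucket 2 (collision)
836 -> bucket 4
976 -> bucket 0
146 -> bucket 2 (collision)
802 -> bucket 2 (collision)
214 -> bucket 6
200 -> bucket 0 (collision)
Final buckets:
0: 976 -> 200
1: 873
2: 362 -> 586 -> 146 -> 802
3: .
4: 836
5: 485
6: 214
7: 911

1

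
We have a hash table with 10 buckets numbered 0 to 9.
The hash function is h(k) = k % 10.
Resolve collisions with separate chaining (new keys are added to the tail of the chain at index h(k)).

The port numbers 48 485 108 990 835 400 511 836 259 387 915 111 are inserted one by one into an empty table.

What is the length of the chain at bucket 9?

48 -> bucket 8
485 -> bucket 5
108 -> bucket 8 (collision)
990 -> bucket 0
835 -> bucket 5 (collision)
400 -> bucket 0 (collision)
511 -> bucket 1
836 -> bucket 6
259 -> bucket 9
387 -> bucket 7
915 -> bucket 5 (collision)
111 -> bucket 1 (collision)
Final buckets:
0: 990 -> 400
1: 511 -> 111
2: —
3: —
4: —
5: 485 -> 835 -> 915
6: 836
7: 387
8: 48 -> 108
9: 259

1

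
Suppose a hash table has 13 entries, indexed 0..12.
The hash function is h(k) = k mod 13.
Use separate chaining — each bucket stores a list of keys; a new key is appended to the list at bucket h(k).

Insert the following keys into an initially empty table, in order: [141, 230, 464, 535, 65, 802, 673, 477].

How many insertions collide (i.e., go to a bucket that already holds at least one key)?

3

141 → bucket 11
230 → bucket 9
464 → bucket 9 (collision)
535 → bucket 2
65 → bucket 0
802 → bucket 9 (collision)
673 → bucket 10
477 → bucket 9 (collision)
Final buckets:
0: 65
1: -
2: 535
3: -
4: -
5: -
6: -
7: -
8: -
9: 230 -> 464 -> 802 -> 477
10: 673
11: 141
12: -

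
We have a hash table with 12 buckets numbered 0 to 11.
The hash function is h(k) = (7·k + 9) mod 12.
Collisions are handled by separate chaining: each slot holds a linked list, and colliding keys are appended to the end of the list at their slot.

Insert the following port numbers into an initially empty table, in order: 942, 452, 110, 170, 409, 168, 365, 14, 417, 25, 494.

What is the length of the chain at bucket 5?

1

942 -> bucket 3
452 -> bucket 5
110 -> bucket 11
170 -> bucket 11 (collision)
409 -> bucket 4
168 -> bucket 9
365 -> bucket 8
14 -> bucket 11 (collision)
417 -> bucket 0
25 -> bucket 4 (collision)
494 -> bucket 11 (collision)
Final buckets:
0: 417
1: —
2: —
3: 942
4: 409 -> 25
5: 452
6: —
7: —
8: 365
9: 168
10: —
11: 110 -> 170 -> 14 -> 494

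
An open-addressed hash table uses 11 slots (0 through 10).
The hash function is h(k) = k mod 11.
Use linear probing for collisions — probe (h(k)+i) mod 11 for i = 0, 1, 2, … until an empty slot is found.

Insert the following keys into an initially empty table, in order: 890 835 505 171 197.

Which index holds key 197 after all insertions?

890 hashes to 10; slot 10 is free => place at 10.
835 hashes to 10; 10 taken => place at 0.
505 hashes to 10; 10,0 taken => place at 1.
171 hashes to 6; slot 6 is free => place at 6.
197 hashes to 10; 10,0,1 taken => place at 2.
Table: [835, 505, 197, —, —, —, 171, —, —, —, 890]

2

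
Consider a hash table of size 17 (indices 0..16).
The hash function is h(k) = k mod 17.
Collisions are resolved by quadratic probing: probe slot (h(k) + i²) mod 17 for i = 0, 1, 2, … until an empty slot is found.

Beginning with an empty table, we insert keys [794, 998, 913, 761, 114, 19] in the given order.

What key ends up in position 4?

114

794: h=12 -> slot 12
998: h=12, probe 12,13 -> slot 13
913: h=12, probe 12,13,16 -> slot 16
761: h=13, probe 13,14 -> slot 14
114: h=12, probe 12,13,16,4 -> slot 4
19: h=2 -> slot 2
Table: [—, —, 19, —, 114, —, —, —, —, —, —, —, 794, 998, 761, —, 913]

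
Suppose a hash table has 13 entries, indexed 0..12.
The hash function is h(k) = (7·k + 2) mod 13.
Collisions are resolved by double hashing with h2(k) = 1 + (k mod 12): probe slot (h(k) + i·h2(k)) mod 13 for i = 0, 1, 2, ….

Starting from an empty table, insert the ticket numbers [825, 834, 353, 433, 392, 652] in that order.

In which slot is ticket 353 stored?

9

825: h=5 -> slot 5
834: h=3 -> slot 3
353: h=3, h2=6, probe 3,9 -> slot 9
433: h=4 -> slot 4
392: h=3, h2=9, probe 3,12 -> slot 12
652: h=3, h2=5, probe 3,8 -> slot 8
Table: [∅, ∅, ∅, 834, 433, 825, ∅, ∅, 652, 353, ∅, ∅, 392]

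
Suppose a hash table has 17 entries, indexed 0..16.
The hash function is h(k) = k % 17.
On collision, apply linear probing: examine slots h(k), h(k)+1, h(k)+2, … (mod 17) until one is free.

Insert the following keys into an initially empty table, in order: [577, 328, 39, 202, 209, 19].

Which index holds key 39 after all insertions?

577: h=16 → slot 16
328: h=5 → slot 5
39: h=5, probe 5,6 → slot 6
202: h=15 → slot 15
209: h=5, probe 5,6,7 → slot 7
19: h=2 → slot 2
Table: [∅, ∅, 19, ∅, ∅, 328, 39, 209, ∅, ∅, ∅, ∅, ∅, ∅, ∅, 202, 577]

6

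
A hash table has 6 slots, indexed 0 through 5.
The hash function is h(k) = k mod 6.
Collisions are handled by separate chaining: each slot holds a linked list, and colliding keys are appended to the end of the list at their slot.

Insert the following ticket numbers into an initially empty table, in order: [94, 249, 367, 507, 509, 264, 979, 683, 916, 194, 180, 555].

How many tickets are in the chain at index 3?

94 → bucket 4
249 → bucket 3
367 → bucket 1
507 → bucket 3 (collision)
509 → bucket 5
264 → bucket 0
979 → bucket 1 (collision)
683 → bucket 5 (collision)
916 → bucket 4 (collision)
194 → bucket 2
180 → bucket 0 (collision)
555 → bucket 3 (collision)
Final buckets:
0: 264 -> 180
1: 367 -> 979
2: 194
3: 249 -> 507 -> 555
4: 94 -> 916
5: 509 -> 683

3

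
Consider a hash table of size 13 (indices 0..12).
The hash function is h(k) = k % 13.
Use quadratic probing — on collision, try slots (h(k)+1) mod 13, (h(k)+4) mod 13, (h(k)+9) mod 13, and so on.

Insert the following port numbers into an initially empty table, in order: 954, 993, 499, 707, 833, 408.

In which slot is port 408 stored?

954: h=5 => slot 5
993: h=5, probe 5,6 => slot 6
499: h=5, probe 5,6,9 => slot 9
707: h=5, probe 5,6,9,1 => slot 1
833: h=1, probe 1,2 => slot 2
408: h=5, probe 5,6,9,1,8 => slot 8
Table: [_, 707, 833, _, _, 954, 993, _, 408, 499, _, _, _]

8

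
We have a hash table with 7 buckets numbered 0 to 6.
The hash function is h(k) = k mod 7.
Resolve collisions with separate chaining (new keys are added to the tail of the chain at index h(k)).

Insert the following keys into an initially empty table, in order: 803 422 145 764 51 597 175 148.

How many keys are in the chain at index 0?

1

803 → bucket 5
422 → bucket 2
145 → bucket 5 (collision)
764 → bucket 1
51 → bucket 2 (collision)
597 → bucket 2 (collision)
175 → bucket 0
148 → bucket 1 (collision)
Final buckets:
0: 175
1: 764 -> 148
2: 422 -> 51 -> 597
3: —
4: —
5: 803 -> 145
6: —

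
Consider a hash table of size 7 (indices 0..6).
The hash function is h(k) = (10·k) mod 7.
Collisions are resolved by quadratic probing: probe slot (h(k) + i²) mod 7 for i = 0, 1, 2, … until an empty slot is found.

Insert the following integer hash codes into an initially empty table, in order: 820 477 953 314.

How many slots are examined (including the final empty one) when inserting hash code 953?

Insert 820: h=3, slot 3 empty -> index 3.
Insert 477: h=3, slot 3 occupied -> index 4.
Insert 953: h=3, slots 3,4 occupied -> index 0.
Insert 314: h=4, slot 4 occupied -> index 5.
Table: [953, ., ., 820, 477, 314, .]

3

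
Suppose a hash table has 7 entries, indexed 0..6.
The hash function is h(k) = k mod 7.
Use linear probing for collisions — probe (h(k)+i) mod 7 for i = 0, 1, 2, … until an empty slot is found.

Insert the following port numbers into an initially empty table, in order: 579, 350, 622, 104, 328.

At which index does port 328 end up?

2

Insert 579: h=5, slot 5 empty -> index 5.
Insert 350: h=0, slot 0 empty -> index 0.
Insert 622: h=6, slot 6 empty -> index 6.
Insert 104: h=6, slots 6,0 occupied -> index 1.
Insert 328: h=6, slots 6,0,1 occupied -> index 2.
Table: [350, 104, 328, ., ., 579, 622]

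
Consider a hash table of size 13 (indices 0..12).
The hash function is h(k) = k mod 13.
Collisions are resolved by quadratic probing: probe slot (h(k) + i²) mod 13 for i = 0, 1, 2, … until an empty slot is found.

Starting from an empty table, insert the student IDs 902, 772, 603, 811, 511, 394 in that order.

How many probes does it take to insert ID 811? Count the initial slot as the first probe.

4

Insert 902: h=5, slot 5 empty → index 5.
Insert 772: h=5, slot 5 occupied → index 6.
Insert 603: h=5, slots 5,6 occupied → index 9.
Insert 811: h=5, slots 5,6,9 occupied → index 1.
Insert 511: h=4, slot 4 empty → index 4.
Insert 394: h=4, slots 4,5 occupied → index 8.
Table: [., 811, ., ., 511, 902, 772, ., 394, 603, ., ., .]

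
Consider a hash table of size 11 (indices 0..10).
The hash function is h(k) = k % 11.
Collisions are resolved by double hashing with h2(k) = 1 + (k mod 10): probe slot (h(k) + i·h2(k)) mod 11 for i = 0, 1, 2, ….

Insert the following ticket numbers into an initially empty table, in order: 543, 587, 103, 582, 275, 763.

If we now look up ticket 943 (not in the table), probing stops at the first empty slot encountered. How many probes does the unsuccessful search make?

4

543 hashes to 4; slot 4 is free -> place at 4.
587 hashes to 4, h2=8; 4 taken -> place at 1.
103 hashes to 4, h2=4; 4 taken -> place at 8.
582 hashes to 10; slot 10 is free -> place at 10.
275 hashes to 0; slot 0 is free -> place at 0.
763 hashes to 4, h2=4; 4,8,1 taken -> place at 5.
Table: [275, 587, -, -, 543, 763, -, -, 103, -, 582]
Lookup 943: h=8, h2=4, probe 8,1,5,9 → slot 9 empty, not found.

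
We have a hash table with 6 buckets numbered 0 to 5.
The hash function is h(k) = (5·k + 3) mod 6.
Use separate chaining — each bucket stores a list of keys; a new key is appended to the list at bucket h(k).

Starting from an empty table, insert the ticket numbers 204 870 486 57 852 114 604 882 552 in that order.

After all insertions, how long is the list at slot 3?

7

Insert 204: h=3, bucket 3 empty -> new chain.
Insert 870: h=3, bucket 3 nonempty -> append to chain.
Insert 486: h=3, bucket 3 nonempty -> append to chain.
Insert 57: h=0, bucket 0 empty -> new chain.
Insert 852: h=3, bucket 3 nonempty -> append to chain.
Insert 114: h=3, bucket 3 nonempty -> append to chain.
Insert 604: h=5, bucket 5 empty -> new chain.
Insert 882: h=3, bucket 3 nonempty -> append to chain.
Insert 552: h=3, bucket 3 nonempty -> append to chain.
Final buckets:
0: 57
1: -
2: -
3: 204 -> 870 -> 486 -> 852 -> 114 -> 882 -> 552
4: -
5: 604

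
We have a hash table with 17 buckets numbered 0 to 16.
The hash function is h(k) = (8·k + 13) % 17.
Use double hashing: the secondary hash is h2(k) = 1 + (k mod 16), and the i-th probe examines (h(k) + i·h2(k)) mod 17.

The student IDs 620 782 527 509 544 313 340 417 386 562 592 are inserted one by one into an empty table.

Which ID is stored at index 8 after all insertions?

620 hashes to 9; slot 9 is free → place at 9.
782 hashes to 13; slot 13 is free → place at 13.
527 hashes to 13, h2=16; 13 taken → place at 12.
509 hashes to 5; slot 5 is free → place at 5.
544 hashes to 13, h2=1; 13 taken → place at 14.
313 hashes to 1; slot 1 is free → place at 1.
340 hashes to 13, h2=5; 13,1 taken → place at 6.
417 hashes to 0; slot 0 is free → place at 0.
386 hashes to 7; slot 7 is free → place at 7.
562 hashes to 4; slot 4 is free → place at 4.
592 hashes to 6, h2=1; 6,7 taken → place at 8.
Table: [417, 313, _, _, 562, 509, 340, 386, 592, 620, _, _, 527, 782, 544, _, _]

592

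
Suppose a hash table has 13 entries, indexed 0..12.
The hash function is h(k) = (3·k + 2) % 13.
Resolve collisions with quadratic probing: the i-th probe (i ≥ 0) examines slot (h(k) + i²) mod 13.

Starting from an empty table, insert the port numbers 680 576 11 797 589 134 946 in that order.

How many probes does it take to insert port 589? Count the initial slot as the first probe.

4

680: h=1 → slot 1
576: h=1, probe 1,2 → slot 2
11: h=9 → slot 9
797: h=1, probe 1,2,5 → slot 5
589: h=1, probe 1,2,5,10 → slot 10
134: h=1, probe 1,2,5,10,4 → slot 4
946: h=6 → slot 6
Table: [_, 680, 576, _, 134, 797, 946, _, _, 11, 589, _, _]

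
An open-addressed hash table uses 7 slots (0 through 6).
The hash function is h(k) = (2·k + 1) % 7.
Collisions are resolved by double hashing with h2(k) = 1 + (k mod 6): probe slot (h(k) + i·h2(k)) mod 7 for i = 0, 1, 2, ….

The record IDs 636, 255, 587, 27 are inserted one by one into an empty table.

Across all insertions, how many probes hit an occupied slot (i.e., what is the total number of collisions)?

2

Insert 636: h=6, slot 6 empty => index 6.
Insert 255: h=0, slot 0 empty => index 0.
Insert 587: h=6, h2=6, slot 6 occupied => index 5.
Insert 27: h=6, h2=4, slot 6 occupied => index 3.
Table: [255, ∅, ∅, 27, ∅, 587, 636]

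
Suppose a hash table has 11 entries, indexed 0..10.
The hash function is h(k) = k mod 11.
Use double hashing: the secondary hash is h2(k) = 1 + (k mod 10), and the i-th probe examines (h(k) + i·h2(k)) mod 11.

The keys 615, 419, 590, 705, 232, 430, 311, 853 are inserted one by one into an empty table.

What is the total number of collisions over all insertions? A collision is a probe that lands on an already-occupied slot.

6

615: h=10 -> slot 10
419: h=1 -> slot 1
590: h=7 -> slot 7
705: h=1, h2=6, probe 1,7,2 -> slot 2
232: h=1, h2=3, probe 1,4 -> slot 4
430: h=1, h2=1, probe 1,2,3 -> slot 3
311: h=3, h2=2, probe 3,5 -> slot 5
853: h=6 -> slot 6
Table: [_, 419, 705, 430, 232, 311, 853, 590, _, _, 615]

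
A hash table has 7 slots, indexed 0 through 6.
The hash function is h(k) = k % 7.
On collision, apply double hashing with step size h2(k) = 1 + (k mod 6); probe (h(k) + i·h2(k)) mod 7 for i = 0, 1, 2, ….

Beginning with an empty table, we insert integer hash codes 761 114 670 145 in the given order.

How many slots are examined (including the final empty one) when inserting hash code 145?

761 hashes to 5; slot 5 is free => place at 5.
114 hashes to 2; slot 2 is free => place at 2.
670 hashes to 5, h2=5; 5 taken => place at 3.
145 hashes to 5, h2=2; 5 taken => place at 0.
Table: [145, ., 114, 670, ., 761, .]

2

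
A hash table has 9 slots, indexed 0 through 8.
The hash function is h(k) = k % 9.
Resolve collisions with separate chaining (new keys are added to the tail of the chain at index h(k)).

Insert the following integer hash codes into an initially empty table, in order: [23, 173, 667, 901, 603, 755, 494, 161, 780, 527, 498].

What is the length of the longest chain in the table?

3

23 → bucket 5
173 → bucket 2
667 → bucket 1
901 → bucket 1 (collision)
603 → bucket 0
755 → bucket 8
494 → bucket 8 (collision)
161 → bucket 8 (collision)
780 → bucket 6
527 → bucket 5 (collision)
498 → bucket 3
Final buckets:
0: 603
1: 667 -> 901
2: 173
3: 498
4: _
5: 23 -> 527
6: 780
7: _
8: 755 -> 494 -> 161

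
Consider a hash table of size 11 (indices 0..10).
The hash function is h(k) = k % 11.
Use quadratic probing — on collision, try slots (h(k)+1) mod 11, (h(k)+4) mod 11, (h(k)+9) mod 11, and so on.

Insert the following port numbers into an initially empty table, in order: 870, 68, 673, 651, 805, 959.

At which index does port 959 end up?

870: h=1 => slot 1
68: h=2 => slot 2
673: h=2, probe 2,3 => slot 3
651: h=2, probe 2,3,6 => slot 6
805: h=2, probe 2,3,6,0 => slot 0
959: h=2, probe 2,3,6,0,7 => slot 7
Table: [805, 870, 68, 673, ., ., 651, 959, ., ., .]

7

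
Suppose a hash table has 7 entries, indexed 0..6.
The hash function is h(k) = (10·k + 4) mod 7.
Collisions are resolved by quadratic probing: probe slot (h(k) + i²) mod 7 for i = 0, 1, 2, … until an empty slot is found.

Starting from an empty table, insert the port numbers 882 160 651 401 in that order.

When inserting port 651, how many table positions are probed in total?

2

Insert 882: h=4, slot 4 empty => index 4.
Insert 160: h=1, slot 1 empty => index 1.
Insert 651: h=4, slot 4 occupied => index 5.
Insert 401: h=3, slot 3 empty => index 3.
Table: [—, 160, —, 401, 882, 651, —]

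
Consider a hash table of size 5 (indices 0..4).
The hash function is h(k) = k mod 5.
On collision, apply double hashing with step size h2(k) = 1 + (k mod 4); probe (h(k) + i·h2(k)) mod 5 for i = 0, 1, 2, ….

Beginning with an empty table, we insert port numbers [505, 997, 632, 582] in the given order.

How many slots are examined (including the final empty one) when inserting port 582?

4

505 hashes to 0; slot 0 is free => place at 0.
997 hashes to 2; slot 2 is free => place at 2.
632 hashes to 2, h2=1; 2 taken => place at 3.
582 hashes to 2, h2=3; 2,0,3 taken => place at 1.
Table: [505, 582, 997, 632, ∅]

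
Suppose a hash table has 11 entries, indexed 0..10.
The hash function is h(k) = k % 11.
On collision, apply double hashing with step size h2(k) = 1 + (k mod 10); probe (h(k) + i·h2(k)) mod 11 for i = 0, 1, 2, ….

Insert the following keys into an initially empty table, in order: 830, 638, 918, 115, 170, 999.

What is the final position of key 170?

830 hashes to 5; slot 5 is free → place at 5.
638 hashes to 0; slot 0 is free → place at 0.
918 hashes to 5, h2=9; 5 taken → place at 3.
115 hashes to 5, h2=6; 5,0 taken → place at 6.
170 hashes to 5, h2=1; 5,6 taken → place at 7.
999 hashes to 9; slot 9 is free → place at 9.
Table: [638, ∅, ∅, 918, ∅, 830, 115, 170, ∅, 999, ∅]

7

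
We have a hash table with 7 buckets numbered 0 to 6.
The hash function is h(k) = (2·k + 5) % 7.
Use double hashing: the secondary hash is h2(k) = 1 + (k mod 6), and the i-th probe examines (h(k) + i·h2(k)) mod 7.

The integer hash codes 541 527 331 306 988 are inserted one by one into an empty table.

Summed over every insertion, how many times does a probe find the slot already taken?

4

Insert 541: h=2, slot 2 empty → index 2.
Insert 527: h=2, h2=6, slot 2 occupied → index 1.
Insert 331: h=2, h2=2, slot 2 occupied → index 4.
Insert 306: h=1, h2=1, slots 1,2 occupied → index 3.
Insert 988: h=0, slot 0 empty → index 0.
Table: [988, 527, 541, 306, 331, ., .]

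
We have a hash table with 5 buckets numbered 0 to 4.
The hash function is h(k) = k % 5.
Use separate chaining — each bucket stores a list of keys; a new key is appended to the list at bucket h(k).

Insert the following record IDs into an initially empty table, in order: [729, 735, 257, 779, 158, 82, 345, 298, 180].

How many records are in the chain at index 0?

3

Insert 729: h=4, bucket 4 empty -> new chain.
Insert 735: h=0, bucket 0 empty -> new chain.
Insert 257: h=2, bucket 2 empty -> new chain.
Insert 779: h=4, bucket 4 nonempty -> append to chain.
Insert 158: h=3, bucket 3 empty -> new chain.
Insert 82: h=2, bucket 2 nonempty -> append to chain.
Insert 345: h=0, bucket 0 nonempty -> append to chain.
Insert 298: h=3, bucket 3 nonempty -> append to chain.
Insert 180: h=0, bucket 0 nonempty -> append to chain.
Final buckets:
0: 735 -> 345 -> 180
1: _
2: 257 -> 82
3: 158 -> 298
4: 729 -> 779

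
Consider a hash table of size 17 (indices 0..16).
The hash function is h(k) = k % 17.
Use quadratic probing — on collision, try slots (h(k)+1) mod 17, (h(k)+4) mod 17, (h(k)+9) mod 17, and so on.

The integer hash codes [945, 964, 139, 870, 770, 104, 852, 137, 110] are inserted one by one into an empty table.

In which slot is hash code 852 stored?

6

945 hashes to 10; slot 10 is free -> place at 10.
964 hashes to 12; slot 12 is free -> place at 12.
139 hashes to 3; slot 3 is free -> place at 3.
870 hashes to 3; 3 taken -> place at 4.
770 hashes to 5; slot 5 is free -> place at 5.
104 hashes to 2; slot 2 is free -> place at 2.
852 hashes to 2; 2,3 taken -> place at 6.
137 hashes to 1; slot 1 is free -> place at 1.
110 hashes to 8; slot 8 is free -> place at 8.
Table: [-, 137, 104, 139, 870, 770, 852, -, 110, -, 945, -, 964, -, -, -, -]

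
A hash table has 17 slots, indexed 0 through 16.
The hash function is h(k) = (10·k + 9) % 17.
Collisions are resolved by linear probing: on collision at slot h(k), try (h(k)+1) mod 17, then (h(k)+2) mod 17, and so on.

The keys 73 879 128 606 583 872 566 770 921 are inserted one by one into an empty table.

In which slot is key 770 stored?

Insert 73: h=8, slot 8 empty → index 8.
Insert 879: h=10, slot 10 empty → index 10.
Insert 128: h=14, slot 14 empty → index 14.
Insert 606: h=0, slot 0 empty → index 0.
Insert 583: h=8, slot 8 occupied → index 9.
Insert 872: h=8, slots 8,9,10 occupied → index 11.
Insert 566: h=8, slots 8,9,10,11 occupied → index 12.
Insert 770: h=8, slots 8,9,10,11,12 occupied → index 13.
Insert 921: h=5, slot 5 empty → index 5.
Table: [606, -, -, -, -, 921, -, -, 73, 583, 879, 872, 566, 770, 128, -, -]

13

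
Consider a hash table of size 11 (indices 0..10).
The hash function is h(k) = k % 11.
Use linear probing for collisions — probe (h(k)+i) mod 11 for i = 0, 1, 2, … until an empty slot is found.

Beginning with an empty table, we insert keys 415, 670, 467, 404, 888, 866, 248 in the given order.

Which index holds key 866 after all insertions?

1

415 hashes to 8; slot 8 is free => place at 8.
670 hashes to 10; slot 10 is free => place at 10.
467 hashes to 5; slot 5 is free => place at 5.
404 hashes to 8; 8 taken => place at 9.
888 hashes to 8; 8,9,10 taken => place at 0.
866 hashes to 8; 8,9,10,0 taken => place at 1.
248 hashes to 6; slot 6 is free => place at 6.
Table: [888, 866, -, -, -, 467, 248, -, 415, 404, 670]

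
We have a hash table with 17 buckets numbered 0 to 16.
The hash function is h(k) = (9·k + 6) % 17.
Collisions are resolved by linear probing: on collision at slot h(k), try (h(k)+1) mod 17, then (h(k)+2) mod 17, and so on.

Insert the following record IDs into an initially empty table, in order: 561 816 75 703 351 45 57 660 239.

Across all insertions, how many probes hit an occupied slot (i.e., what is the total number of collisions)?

3

561 hashes to 6; slot 6 is free => place at 6.
816 hashes to 6; 6 taken => place at 7.
75 hashes to 1; slot 1 is free => place at 1.
703 hashes to 9; slot 9 is free => place at 9.
351 hashes to 3; slot 3 is free => place at 3.
45 hashes to 3; 3 taken => place at 4.
57 hashes to 9; 9 taken => place at 10.
660 hashes to 13; slot 13 is free => place at 13.
239 hashes to 15; slot 15 is free => place at 15.
Table: [-, 75, -, 351, 45, -, 561, 816, -, 703, 57, -, -, 660, -, 239, -]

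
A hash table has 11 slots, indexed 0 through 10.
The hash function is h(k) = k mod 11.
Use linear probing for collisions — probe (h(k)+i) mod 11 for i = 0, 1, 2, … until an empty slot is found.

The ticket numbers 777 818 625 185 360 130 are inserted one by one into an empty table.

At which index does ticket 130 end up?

777 hashes to 7; slot 7 is free -> place at 7.
818 hashes to 4; slot 4 is free -> place at 4.
625 hashes to 9; slot 9 is free -> place at 9.
185 hashes to 9; 9 taken -> place at 10.
360 hashes to 8; slot 8 is free -> place at 8.
130 hashes to 9; 9,10 taken -> place at 0.
Table: [130, ∅, ∅, ∅, 818, ∅, ∅, 777, 360, 625, 185]

0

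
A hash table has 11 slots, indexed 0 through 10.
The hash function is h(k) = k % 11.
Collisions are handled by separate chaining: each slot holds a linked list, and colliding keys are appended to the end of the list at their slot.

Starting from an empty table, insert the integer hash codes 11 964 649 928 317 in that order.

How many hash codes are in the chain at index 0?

Insert 11: h=0, bucket 0 empty -> new chain.
Insert 964: h=7, bucket 7 empty -> new chain.
Insert 649: h=0, bucket 0 nonempty -> append to chain.
Insert 928: h=4, bucket 4 empty -> new chain.
Insert 317: h=9, bucket 9 empty -> new chain.
Final buckets:
0: 11 -> 649
1: ∅
2: ∅
3: ∅
4: 928
5: ∅
6: ∅
7: 964
8: ∅
9: 317
10: ∅

2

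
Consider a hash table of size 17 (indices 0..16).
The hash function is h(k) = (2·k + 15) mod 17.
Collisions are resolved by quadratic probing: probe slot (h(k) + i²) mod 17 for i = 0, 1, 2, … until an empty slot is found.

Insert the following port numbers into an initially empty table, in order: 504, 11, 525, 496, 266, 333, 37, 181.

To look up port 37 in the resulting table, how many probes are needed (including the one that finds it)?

3

504 hashes to 3; slot 3 is free => place at 3.
11 hashes to 3; 3 taken => place at 4.
525 hashes to 11; slot 11 is free => place at 11.
496 hashes to 4; 4 taken => place at 5.
266 hashes to 3; 3,4 taken => place at 7.
333 hashes to 1; slot 1 is free => place at 1.
37 hashes to 4; 4,5 taken => place at 8.
181 hashes to 3; 3,4,7 taken => place at 12.
Table: [-, 333, -, 504, 11, 496, -, 266, 37, -, -, 525, 181, -, -, -, -]
Lookup 37: h=4, probe 4,5,8 → found at 8.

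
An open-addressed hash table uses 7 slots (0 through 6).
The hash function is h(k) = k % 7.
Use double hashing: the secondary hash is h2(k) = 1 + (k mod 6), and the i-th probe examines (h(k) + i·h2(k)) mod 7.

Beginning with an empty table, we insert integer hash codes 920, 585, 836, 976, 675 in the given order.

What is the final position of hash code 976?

1

920: h=3 -> slot 3
585: h=4 -> slot 4
836: h=3, h2=3, probe 3,6 -> slot 6
976: h=3, h2=5, probe 3,1 -> slot 1
675: h=3, h2=4, probe 3,0 -> slot 0
Table: [675, 976, ., 920, 585, ., 836]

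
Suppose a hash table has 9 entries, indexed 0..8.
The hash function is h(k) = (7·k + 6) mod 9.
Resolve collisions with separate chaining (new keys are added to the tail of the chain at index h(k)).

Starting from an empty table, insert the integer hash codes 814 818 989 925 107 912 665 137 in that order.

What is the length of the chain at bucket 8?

4

Insert 814: h=7, bucket 7 empty -> new chain.
Insert 818: h=8, bucket 8 empty -> new chain.
Insert 989: h=8, bucket 8 nonempty -> append to chain.
Insert 925: h=1, bucket 1 empty -> new chain.
Insert 107: h=8, bucket 8 nonempty -> append to chain.
Insert 912: h=0, bucket 0 empty -> new chain.
Insert 665: h=8, bucket 8 nonempty -> append to chain.
Insert 137: h=2, bucket 2 empty -> new chain.
Final buckets:
0: 912
1: 925
2: 137
3: -
4: -
5: -
6: -
7: 814
8: 818 -> 989 -> 107 -> 665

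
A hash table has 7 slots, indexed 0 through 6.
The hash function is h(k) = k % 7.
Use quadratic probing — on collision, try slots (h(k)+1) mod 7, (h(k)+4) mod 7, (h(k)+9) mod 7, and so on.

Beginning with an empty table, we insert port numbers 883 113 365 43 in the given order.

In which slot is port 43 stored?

3

883 hashes to 1; slot 1 is free → place at 1.
113 hashes to 1; 1 taken → place at 2.
365 hashes to 1; 1,2 taken → place at 5.
43 hashes to 1; 1,2,5 taken → place at 3.
Table: [-, 883, 113, 43, -, 365, -]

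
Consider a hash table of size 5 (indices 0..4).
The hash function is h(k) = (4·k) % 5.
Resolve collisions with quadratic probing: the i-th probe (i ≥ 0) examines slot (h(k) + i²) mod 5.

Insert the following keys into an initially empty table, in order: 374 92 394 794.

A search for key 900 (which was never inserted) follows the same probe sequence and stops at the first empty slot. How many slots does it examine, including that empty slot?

3

Insert 374: h=1, slot 1 empty => index 1.
Insert 92: h=3, slot 3 empty => index 3.
Insert 394: h=1, slot 1 occupied => index 2.
Insert 794: h=1, slots 1,2 occupied => index 0.
Table: [794, 374, 394, 92, -]
Lookup 900: h=0, probe 0,1,4 → slot 4 empty, not found.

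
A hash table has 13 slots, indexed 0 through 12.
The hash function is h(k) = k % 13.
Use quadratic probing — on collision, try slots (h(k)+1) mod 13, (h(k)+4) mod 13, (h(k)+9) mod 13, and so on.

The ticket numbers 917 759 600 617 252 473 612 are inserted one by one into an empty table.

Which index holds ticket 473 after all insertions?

Insert 917: h=7, slot 7 empty → index 7.
Insert 759: h=5, slot 5 empty → index 5.
Insert 600: h=2, slot 2 empty → index 2.
Insert 617: h=6, slot 6 empty → index 6.
Insert 252: h=5, slots 5,6 occupied → index 9.
Insert 473: h=5, slots 5,6,9 occupied → index 1.
Insert 612: h=1, slots 1,2,5 occupied → index 10.
Table: [∅, 473, 600, ∅, ∅, 759, 617, 917, ∅, 252, 612, ∅, ∅]

1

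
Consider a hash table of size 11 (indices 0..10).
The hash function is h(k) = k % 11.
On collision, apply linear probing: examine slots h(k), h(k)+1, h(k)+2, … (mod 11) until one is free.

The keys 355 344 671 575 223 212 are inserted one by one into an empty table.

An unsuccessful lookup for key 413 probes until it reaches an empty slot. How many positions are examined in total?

Insert 355: h=3, slot 3 empty → index 3.
Insert 344: h=3, slot 3 occupied → index 4.
Insert 671: h=0, slot 0 empty → index 0.
Insert 575: h=3, slots 3,4 occupied → index 5.
Insert 223: h=3, slots 3,4,5 occupied → index 6.
Insert 212: h=3, slots 3,4,5,6 occupied → index 7.
Table: [671, -, -, 355, 344, 575, 223, 212, -, -, -]
Lookup 413: h=6, probe 6,7,8 → slot 8 empty, not found.

3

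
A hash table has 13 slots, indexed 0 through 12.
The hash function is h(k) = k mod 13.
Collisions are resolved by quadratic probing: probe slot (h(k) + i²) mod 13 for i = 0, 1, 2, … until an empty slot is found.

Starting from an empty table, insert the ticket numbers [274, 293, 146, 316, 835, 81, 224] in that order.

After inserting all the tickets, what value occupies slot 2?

274: h=1 => slot 1
293: h=7 => slot 7
146: h=3 => slot 3
316: h=4 => slot 4
835: h=3, probe 3,4,7,12 => slot 12
81: h=3, probe 3,4,7,12,6 => slot 6
224: h=3, probe 3,4,7,12,6,2 => slot 2
Table: [., 274, 224, 146, 316, ., 81, 293, ., ., ., ., 835]

224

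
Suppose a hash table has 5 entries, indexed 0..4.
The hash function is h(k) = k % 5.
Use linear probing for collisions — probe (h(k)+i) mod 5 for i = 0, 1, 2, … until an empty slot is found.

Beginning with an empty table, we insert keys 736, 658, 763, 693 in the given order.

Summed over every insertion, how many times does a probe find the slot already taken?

736 hashes to 1; slot 1 is free -> place at 1.
658 hashes to 3; slot 3 is free -> place at 3.
763 hashes to 3; 3 taken -> place at 4.
693 hashes to 3; 3,4 taken -> place at 0.
Table: [693, 736, _, 658, 763]

3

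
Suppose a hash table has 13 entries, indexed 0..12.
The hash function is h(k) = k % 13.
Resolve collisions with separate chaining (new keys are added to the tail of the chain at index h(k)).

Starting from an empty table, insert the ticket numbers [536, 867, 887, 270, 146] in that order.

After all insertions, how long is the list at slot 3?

3

536 → bucket 3
867 → bucket 9
887 → bucket 3 (collision)
270 → bucket 10
146 → bucket 3 (collision)
Final buckets:
0: —
1: —
2: —
3: 536 -> 887 -> 146
4: —
5: —
6: —
7: —
8: —
9: 867
10: 270
11: —
12: —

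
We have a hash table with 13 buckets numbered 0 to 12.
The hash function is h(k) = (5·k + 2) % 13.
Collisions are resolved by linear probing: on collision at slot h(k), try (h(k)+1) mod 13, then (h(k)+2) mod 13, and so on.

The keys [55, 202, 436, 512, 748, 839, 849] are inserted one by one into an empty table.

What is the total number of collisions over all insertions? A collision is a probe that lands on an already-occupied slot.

55 hashes to 4; slot 4 is free => place at 4.
202 hashes to 11; slot 11 is free => place at 11.
436 hashes to 11; 11 taken => place at 12.
512 hashes to 1; slot 1 is free => place at 1.
748 hashes to 11; 11,12 taken => place at 0.
839 hashes to 11; 11,12,0,1 taken => place at 2.
849 hashes to 9; slot 9 is free => place at 9.
Table: [748, 512, 839, _, 55, _, _, _, _, 849, _, 202, 436]

7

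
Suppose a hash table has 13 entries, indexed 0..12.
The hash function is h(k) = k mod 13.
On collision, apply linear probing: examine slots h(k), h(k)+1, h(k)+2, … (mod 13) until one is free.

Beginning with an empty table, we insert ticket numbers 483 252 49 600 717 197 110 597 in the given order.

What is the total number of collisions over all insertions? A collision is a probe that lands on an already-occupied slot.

483 hashes to 2; slot 2 is free → place at 2.
252 hashes to 5; slot 5 is free → place at 5.
49 hashes to 10; slot 10 is free → place at 10.
600 hashes to 2; 2 taken → place at 3.
717 hashes to 2; 2,3 taken → place at 4.
197 hashes to 2; 2,3,4,5 taken → place at 6.
110 hashes to 6; 6 taken → place at 7.
597 hashes to 12; slot 12 is free → place at 12.
Table: [_, _, 483, 600, 717, 252, 197, 110, _, _, 49, _, 597]

8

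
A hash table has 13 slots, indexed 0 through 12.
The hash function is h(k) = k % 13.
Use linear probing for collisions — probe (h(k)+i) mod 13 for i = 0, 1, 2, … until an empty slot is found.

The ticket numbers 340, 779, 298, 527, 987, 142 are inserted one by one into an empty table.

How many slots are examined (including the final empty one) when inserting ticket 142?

340 hashes to 2; slot 2 is free → place at 2.
779 hashes to 12; slot 12 is free → place at 12.
298 hashes to 12; 12 taken → place at 0.
527 hashes to 7; slot 7 is free → place at 7.
987 hashes to 12; 12,0 taken → place at 1.
142 hashes to 12; 12,0,1,2 taken → place at 3.
Table: [298, 987, 340, 142, ., ., ., 527, ., ., ., ., 779]

5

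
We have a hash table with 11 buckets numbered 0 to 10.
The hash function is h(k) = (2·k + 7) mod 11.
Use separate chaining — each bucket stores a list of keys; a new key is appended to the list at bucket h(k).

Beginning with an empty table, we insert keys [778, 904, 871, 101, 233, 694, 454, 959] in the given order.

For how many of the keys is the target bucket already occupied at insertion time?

4

Insert 778: h=1, bucket 1 empty -> new chain.
Insert 904: h=0, bucket 0 empty -> new chain.
Insert 871: h=0, bucket 0 nonempty -> append to chain.
Insert 101: h=0, bucket 0 nonempty -> append to chain.
Insert 233: h=0, bucket 0 nonempty -> append to chain.
Insert 694: h=9, bucket 9 empty -> new chain.
Insert 454: h=2, bucket 2 empty -> new chain.
Insert 959: h=0, bucket 0 nonempty -> append to chain.
Final buckets:
0: 904 -> 871 -> 101 -> 233 -> 959
1: 778
2: 454
3: .
4: .
5: .
6: .
7: .
8: .
9: 694
10: .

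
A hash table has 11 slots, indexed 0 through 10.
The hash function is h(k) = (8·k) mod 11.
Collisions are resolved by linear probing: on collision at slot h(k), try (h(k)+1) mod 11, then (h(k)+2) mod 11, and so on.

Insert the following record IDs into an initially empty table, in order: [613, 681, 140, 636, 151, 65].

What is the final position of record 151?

0

613: h=9 -> slot 9
681: h=3 -> slot 3
140: h=9, probe 9,10 -> slot 10
636: h=6 -> slot 6
151: h=9, probe 9,10,0 -> slot 0
65: h=3, probe 3,4 -> slot 4
Table: [151, ∅, ∅, 681, 65, ∅, 636, ∅, ∅, 613, 140]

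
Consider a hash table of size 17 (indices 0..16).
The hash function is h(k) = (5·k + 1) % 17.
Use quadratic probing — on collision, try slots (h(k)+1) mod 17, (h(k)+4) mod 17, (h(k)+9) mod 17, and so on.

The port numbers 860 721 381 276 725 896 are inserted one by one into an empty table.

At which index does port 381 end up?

3

860: h=0 => slot 0
721: h=2 => slot 2
381: h=2, probe 2,3 => slot 3
276: h=4 => slot 4
725: h=5 => slot 5
896: h=10 => slot 10
Table: [860, ., 721, 381, 276, 725, ., ., ., ., 896, ., ., ., ., ., .]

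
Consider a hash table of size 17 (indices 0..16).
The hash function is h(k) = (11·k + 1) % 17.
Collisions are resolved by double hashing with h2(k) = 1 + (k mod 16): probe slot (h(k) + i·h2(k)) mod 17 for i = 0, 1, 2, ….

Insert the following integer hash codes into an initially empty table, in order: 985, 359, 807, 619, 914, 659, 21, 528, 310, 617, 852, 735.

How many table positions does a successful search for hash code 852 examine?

3

985 hashes to 7; slot 7 is free -> place at 7.
359 hashes to 6; slot 6 is free -> place at 6.
807 hashes to 4; slot 4 is free -> place at 4.
619 hashes to 10; slot 10 is free -> place at 10.
914 hashes to 8; slot 8 is free -> place at 8.
659 hashes to 8, h2=4; 8 taken -> place at 12.
21 hashes to 11; slot 11 is free -> place at 11.
528 hashes to 12, h2=1; 12 taken -> place at 13.
310 hashes to 11, h2=7; 11 taken -> place at 1.
617 hashes to 5; slot 5 is free -> place at 5.
852 hashes to 6, h2=5; 6,11 taken -> place at 16.
735 hashes to 11, h2=16; 11,10 taken -> place at 9.
Table: [-, 310, -, -, 807, 617, 359, 985, 914, 735, 619, 21, 659, 528, -, -, 852]
Lookup 852: h=6, h2=5, probe 6,11,16 → found at 16.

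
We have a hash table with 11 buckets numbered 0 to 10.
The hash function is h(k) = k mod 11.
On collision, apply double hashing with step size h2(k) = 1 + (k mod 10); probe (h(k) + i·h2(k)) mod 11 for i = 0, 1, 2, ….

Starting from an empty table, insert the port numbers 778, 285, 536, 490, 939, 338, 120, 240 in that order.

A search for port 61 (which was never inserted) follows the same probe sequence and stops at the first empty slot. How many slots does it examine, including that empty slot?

4

Insert 778: h=8, slot 8 empty → index 8.
Insert 285: h=10, slot 10 empty → index 10.
Insert 536: h=8, h2=7, slot 8 occupied → index 4.
Insert 490: h=6, slot 6 empty → index 6.
Insert 939: h=4, h2=10, slot 4 occupied → index 3.
Insert 338: h=8, h2=9, slots 8,6,4 occupied → index 2.
Insert 120: h=10, h2=1, slot 10 occupied → index 0.
Insert 240: h=9, slot 9 empty → index 9.
Table: [120, —, 338, 939, 536, —, 490, —, 778, 240, 285]
Lookup 61: h=6, h2=2, probe 6,8,10,1 → slot 1 empty, not found.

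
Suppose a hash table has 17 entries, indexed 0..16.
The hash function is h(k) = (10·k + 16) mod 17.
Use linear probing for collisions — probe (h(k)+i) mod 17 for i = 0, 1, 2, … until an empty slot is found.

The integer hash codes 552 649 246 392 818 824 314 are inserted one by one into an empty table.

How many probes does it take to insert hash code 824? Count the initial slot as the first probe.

4

552 hashes to 11; slot 11 is free => place at 11.
649 hashes to 12; slot 12 is free => place at 12.
246 hashes to 11; 11,12 taken => place at 13.
392 hashes to 9; slot 9 is free => place at 9.
818 hashes to 2; slot 2 is free => place at 2.
824 hashes to 11; 11,12,13 taken => place at 14.
314 hashes to 11; 11,12,13,14 taken => place at 15.
Table: [., ., 818, ., ., ., ., ., ., 392, ., 552, 649, 246, 824, 314, .]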